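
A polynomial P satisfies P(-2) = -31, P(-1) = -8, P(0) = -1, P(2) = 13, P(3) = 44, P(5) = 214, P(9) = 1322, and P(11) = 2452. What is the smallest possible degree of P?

3

Divided differences on the nodes -2, -1, 0, 2, 3, 5, 9, 11:
  order 0: -31  -8  -1  13  44  214  1322  2452
  order 1: 23  7  7  31  85  277  565
  order 2: -8  0  8  18  32  48
  order 3: 2  2  2  2  2
  order 4: 0  0  0  0
  order 5: 0  0  0
  order 6: 0  0
  order 7: 0
The order-3 divided differences are all 2 (nonzero) and every higher order vanishes, so the data lies on a polynomial of degree exactly 3.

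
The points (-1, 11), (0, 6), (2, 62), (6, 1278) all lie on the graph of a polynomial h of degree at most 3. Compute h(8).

2918

Using the Lagrange interpolation formula with nodes -1, 0, 2, 6:
  L_0(u) = u(u - 2)(u - 6) / -21
  L_1(u) = (u + 1)(u - 2)(u - 6) / 12
  L_2(u) = (u + 1)u(u - 6) / -24
  L_3(u) = (u + 1)u(u - 2) / 168
Then h(u) = 11·L_0(u) + 6·L_1(u) + 62·L_2(u) + 1278·L_3(u).
Expanding and collecting terms gives h(u) = 5u³ + 6u² - 4u + 6.
Evaluating at u = 8: h(8) = 2918.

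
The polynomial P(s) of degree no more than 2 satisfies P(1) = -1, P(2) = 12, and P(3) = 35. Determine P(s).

Write P(s) = as^2 + bs + c. Substituting each data point gives a linear system:
  a + b + c = -1
  4a + 2b + c = 12
  9a + 3b + c = 35
Solving the system yields a = 5, b = -2, c = -4.
So P(s) = 5s² - 2s - 4.
Check: P(2) = 12. ✓

P(s) = 5s^2 - 2s - 4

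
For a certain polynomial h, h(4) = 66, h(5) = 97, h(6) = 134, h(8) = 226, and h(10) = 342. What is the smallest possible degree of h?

2

Divided differences on the nodes 4, 5, 6, 8, 10:
  order 0: 66  97  134  226  342
  order 1: 31  37  46  58
  order 2: 3  3  3
  order 3: 0  0
  order 4: 0
The order-2 divided differences are all 3 (nonzero) and every higher order vanishes, so the data lies on a polynomial of degree exactly 2.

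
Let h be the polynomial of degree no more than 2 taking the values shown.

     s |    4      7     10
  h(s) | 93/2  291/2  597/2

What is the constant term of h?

-3/2

Write h(s) = as^2 + bs + c. Substituting each data point gives a linear system:
  16a + 4b + c = 93/2
  49a + 7b + c = 291/2
  100a + 10b + c = 597/2
Solving the system yields a = 3, b = 0, c = -3/2.
So h(s) = 3s^2 - 3/2.
The constant term is -3/2.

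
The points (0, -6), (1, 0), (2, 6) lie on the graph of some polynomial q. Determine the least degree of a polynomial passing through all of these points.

1

Forward differences of the values at s = 0, 1, 2:
  q  : -6  0  6
  Δ  : 6  6
  Δ^2: 0
The first differences are constant (6) and nonzero, while all higher differences vanish, so the minimal degree is 1.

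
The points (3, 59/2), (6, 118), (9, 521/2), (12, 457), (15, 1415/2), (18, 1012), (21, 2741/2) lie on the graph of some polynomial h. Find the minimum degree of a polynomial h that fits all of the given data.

2

Forward differences of the values at s = 3, 6, 9, 12, 15, 18, 21:
  h  : 59/2  118  521/2  457  1415/2  1012  2741/2
  Δ  : 177/2  285/2  393/2  501/2  609/2  717/2
  Δ^2: 54  54  54  54  54
  Δ^3: 0  0  0  0
  Δ^4: 0  0  0
  Δ^5: 0  0
  Δ^6: 0
The second differences are constant (54) and nonzero, while all higher differences vanish, so the minimal degree is 2.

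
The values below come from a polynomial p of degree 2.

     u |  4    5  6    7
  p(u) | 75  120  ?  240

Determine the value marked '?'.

On equispaced nodes a degree-2 polynomial has vanishing third forward difference, so
  - p(4) + 3·p(5) - 3·p(6) + p(7) = 0.
Substituting the known values and solving for p(6):
  -3·p(6) = -525
  p(6) = 175.

175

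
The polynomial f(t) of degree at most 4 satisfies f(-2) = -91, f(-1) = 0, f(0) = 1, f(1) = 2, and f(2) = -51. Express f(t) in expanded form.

f(t) = -6t^4 + 3t^3 + 6t^2 - 2t + 1

Using the Lagrange interpolation formula with nodes -2, -1, 0, 1, 2:
  L_0(t) = (t + 1)t(t - 1)(t - 2) / 24
  L_1(t) = (t + 2)t(t - 1)(t - 2) / -6
  L_2(t) = (t + 2)(t + 1)(t - 1)(t - 2) / 4
  L_3(t) = (t + 2)(t + 1)t(t - 2) / -6
  L_4(t) = (t + 2)(t + 1)t(t - 1) / 24
Then f(t) = -91·L_0(t) + 0·L_1(t) + 1·L_2(t) + 2·L_3(t) - 51·L_4(t).
Expanding and collecting terms gives f(t) = -6t⁴ + 3t³ + 6t² - 2t + 1.
Check: f(1) = 2. ✓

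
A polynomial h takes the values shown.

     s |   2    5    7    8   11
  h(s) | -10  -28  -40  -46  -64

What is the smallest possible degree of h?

Divided differences on the nodes 2, 5, 7, 8, 11:
  order 0: -10  -28  -40  -46  -64
  order 1: -6  -6  -6  -6
  order 2: 0  0  0
  order 3: 0  0
  order 4: 0
The order-1 divided differences are all -6 (nonzero) and every higher order vanishes, so the data lies on a polynomial of degree exactly 1.

1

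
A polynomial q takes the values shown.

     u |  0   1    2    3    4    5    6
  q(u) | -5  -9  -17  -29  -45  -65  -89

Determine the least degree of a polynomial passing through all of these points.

Forward differences of the values at u = 0, 1, 2, 3, 4, 5, 6:
  q  : -5  -9  -17  -29  -45  -65  -89
  Δ  : -4  -8  -12  -16  -20  -24
  Δ^2: -4  -4  -4  -4  -4
  Δ^3: 0  0  0  0
  Δ^4: 0  0  0
  Δ^5: 0  0
  Δ^6: 0
The second differences are constant (-4) and nonzero, while all higher differences vanish, so the minimal degree is 2.

2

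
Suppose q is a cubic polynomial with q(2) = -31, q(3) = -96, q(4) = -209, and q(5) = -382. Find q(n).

Write q(n) = an^3 + bn^2 + cn + d. Substituting each data point gives a linear system:
  8a + 4b + 2c + d = -31
  27a + 9b + 3c + d = -96
  64a + 16b + 4c + d = -209
  125a + 25b + 5c + d = -382
Solving the system yields a = -2, b = -6, c = 3, d = 3.
So q(n) = -2n^3 - 6n^2 + 3n + 3.
Check: q(5) = -382. ✓

q(n) = -2n^3 - 6n^2 + 3n + 3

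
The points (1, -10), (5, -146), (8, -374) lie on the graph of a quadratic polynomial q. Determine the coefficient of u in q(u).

2

Write q(u) = au^2 + bu + c. Substituting each data point gives a linear system:
  a + b + c = -10
  25a + 5b + c = -146
  64a + 8b + c = -374
Solving the system yields a = -6, b = 2, c = -6.
So q(u) = -6u^2 + 2u - 6.
The coefficient of u is 2.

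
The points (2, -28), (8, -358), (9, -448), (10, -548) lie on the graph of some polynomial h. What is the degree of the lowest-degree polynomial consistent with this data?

Divided differences on the nodes 2, 8, 9, 10:
  order 0: -28  -358  -448  -548
  order 1: -55  -90  -100
  order 2: -5  -5
  order 3: 0
The order-2 divided differences are all -5 (nonzero) and every higher order vanishes, so the data lies on a polynomial of degree exactly 2.

2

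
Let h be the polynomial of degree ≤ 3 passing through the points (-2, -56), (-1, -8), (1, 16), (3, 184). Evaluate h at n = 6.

1336

Using the Lagrange interpolation formula with nodes -2, -1, 1, 3:
  L_0(n) = (n + 1)(n - 1)(n - 3) / -15
  L_1(n) = (n + 2)(n - 1)(n - 3) / 8
  L_2(n) = (n + 2)(n + 1)(n - 3) / -12
  L_3(n) = (n + 2)(n + 1)(n - 1) / 40
Then h(n) = -56·L_0(n) - 8·L_1(n) + 16·L_2(n) + 184·L_3(n).
Expanding and collecting terms gives h(n) = 6n^3 + 6n + 4.
Evaluating at n = 6: h(6) = 1336.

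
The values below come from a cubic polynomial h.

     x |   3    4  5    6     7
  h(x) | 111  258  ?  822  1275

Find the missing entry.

489

On equispaced nodes a degree-3 polynomial has vanishing fourth forward difference, so
  h(3) - 4·h(4) + 6·h(5) - 4·h(6) + h(7) = 0.
Substituting the known values and solving for h(5):
  6·h(5) = 2934
  h(5) = 489.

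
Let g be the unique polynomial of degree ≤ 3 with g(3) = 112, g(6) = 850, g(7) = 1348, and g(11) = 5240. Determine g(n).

g(n) = 4n^3 - n^2 + 3n + 4

Write g(n) = an^3 + bn^2 + cn + d. Substituting each data point gives a linear system:
  27a + 9b + 3c + d = 112
  216a + 36b + 6c + d = 850
  343a + 49b + 7c + d = 1348
  1331a + 121b + 11c + d = 5240
Solving the system yields a = 4, b = -1, c = 3, d = 4.
So g(n) = 4n^3 - n^2 + 3n + 4.
Check: g(6) = 850. ✓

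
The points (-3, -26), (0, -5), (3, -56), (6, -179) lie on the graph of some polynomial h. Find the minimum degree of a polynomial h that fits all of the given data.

Forward differences of the values at n = -3, 0, 3, 6:
  h  : -26  -5  -56  -179
  Δ  : 21  -51  -123
  Δ^2: -72  -72
  Δ^3: 0
The second differences are constant (-72) and nonzero, while all higher differences vanish, so the minimal degree is 2.

2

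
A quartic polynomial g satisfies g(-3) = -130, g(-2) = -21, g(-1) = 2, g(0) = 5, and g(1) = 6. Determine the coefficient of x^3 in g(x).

-1

Write g(x) = ax^4 + bx^3 + cx^2 + dx + e. Substituting each data point gives a linear system:
  81a - 27b + 9c - 3d + e = -130
  16a - 8b + 4c - 2d + e = -21
  a - b + c - d + e = 2
  e = 5
  a + b + c + d + e = 6
Solving the system yields a = -2, b = -1, c = 1, d = 3, e = 5.
So g(x) = -2x^4 - x^3 + x^2 + 3x + 5.
The coefficient of x^3 is -1.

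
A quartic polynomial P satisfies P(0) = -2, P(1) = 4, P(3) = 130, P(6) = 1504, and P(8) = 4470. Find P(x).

P(x) = x^4 + 6x^2 - x - 2

Write P(x) = ax^4 + bx^3 + cx^2 + dx + e. Substituting each data point gives a linear system:
  e = -2
  a + b + c + d + e = 4
  81a + 27b + 9c + 3d + e = 130
  1296a + 216b + 36c + 6d + e = 1504
  4096a + 512b + 64c + 8d + e = 4470
Solving the system yields a = 1, b = 0, c = 6, d = -1, e = -2.
So P(x) = x⁴ + 6x² - x - 2.
Check: P(3) = 130. ✓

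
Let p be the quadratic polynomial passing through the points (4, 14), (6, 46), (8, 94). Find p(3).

Write p(s) = as^2 + bs + c. Substituting each data point gives a linear system:
  16a + 4b + c = 14
  36a + 6b + c = 46
  64a + 8b + c = 94
Solving the system yields a = 2, b = -4, c = -2.
So p(s) = 2s^2 - 4s - 2.
Then p(3) = 4.

4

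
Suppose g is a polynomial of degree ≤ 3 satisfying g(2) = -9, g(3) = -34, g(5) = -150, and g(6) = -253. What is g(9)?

Write g(x) = ax^3 + bx^2 + cx + d. Substituting each data point gives a linear system:
  8a + 4b + 2c + d = -9
  27a + 9b + 3c + d = -34
  125a + 25b + 5c + d = -150
  216a + 36b + 6c + d = -253
Solving the system yields a = -1, b = -1, c = -1, d = 5.
So g(x) = -x^3 - x^2 - x + 5.
Then g(9) = -814.

-814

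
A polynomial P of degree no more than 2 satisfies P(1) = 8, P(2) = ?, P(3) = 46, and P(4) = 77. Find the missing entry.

23

The 3 known points determine the degree-2 polynomial uniquely.
Write P(n) = an^2 + bn + c. Substituting each data point gives a linear system:
  a + b + c = 8
  9a + 3b + c = 46
  16a + 4b + c = 77
Solving the system yields a = 4, b = 3, c = 1.
So P(n) = 4n^2 + 3n + 1.
Then P(2) = 23.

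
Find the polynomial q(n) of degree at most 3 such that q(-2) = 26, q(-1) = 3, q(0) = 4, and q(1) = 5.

Using the Lagrange interpolation formula with nodes -2, -1, 0, 1:
  L_0(n) = (n + 1)n(n - 1) / -6
  L_1(n) = (n + 2)n(n - 1) / 2
  L_2(n) = (n + 2)(n + 1)(n - 1) / -2
  L_3(n) = (n + 2)(n + 1)n / 6
Then q(n) = 26·L_0(n) + 3·L_1(n) + 4·L_2(n) + 5·L_3(n).
Expanding and collecting terms gives q(n) = -4n^3 + 5n + 4.
Check: q(-2) = 26. ✓

q(n) = -4n^3 + 5n + 4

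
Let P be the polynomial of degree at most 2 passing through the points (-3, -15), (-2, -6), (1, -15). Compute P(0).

Write P(t) = at^2 + bt + c. Substituting each data point gives a linear system:
  9a - 3b + c = -15
  4a - 2b + c = -6
  a + b + c = -15
Solving the system yields a = -3, b = -6, c = -6.
So P(t) = -3t^2 - 6t - 6.
Then P(0) = -6.

-6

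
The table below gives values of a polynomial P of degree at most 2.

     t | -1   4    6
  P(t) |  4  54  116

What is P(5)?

82

Write P(t) = at^2 + bt + c. Substituting each data point gives a linear system:
  a - b + c = 4
  16a + 4b + c = 54
  36a + 6b + c = 116
Solving the system yields a = 3, b = 1, c = 2.
So P(t) = 3t² + t + 2.
Then P(5) = 82.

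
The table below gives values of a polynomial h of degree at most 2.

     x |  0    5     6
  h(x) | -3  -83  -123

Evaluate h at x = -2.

-27

Write h(x) = ax^2 + bx + c. Substituting each data point gives a linear system:
  c = -3
  25a + 5b + c = -83
  36a + 6b + c = -123
Solving the system yields a = -4, b = 4, c = -3.
So h(x) = -4x² + 4x - 3.
Then h(-2) = -27.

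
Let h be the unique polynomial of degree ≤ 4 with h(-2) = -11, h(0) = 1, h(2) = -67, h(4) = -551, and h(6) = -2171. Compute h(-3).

Forward differences of the values at u = -2, 0, 2, 4, 6:
  h  : -11  1  -67  -551  -2171
  Δ  : 12  -68  -484  -1620
  Δ^2: -80  -416  -1136
  Δ^3: -336  -720
  Δ^4: -384
The fourth differences are constant, confirming degree 4.
Interpolating (Newton forward form) and evaluating at u = -3 gives h(-3) = -47.

-47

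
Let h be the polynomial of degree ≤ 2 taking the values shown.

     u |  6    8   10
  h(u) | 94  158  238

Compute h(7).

Write h(u) = au^2 + bu + c. Substituting each data point gives a linear system:
  36a + 6b + c = 94
  64a + 8b + c = 158
  100a + 10b + c = 238
Solving the system yields a = 2, b = 4, c = -2.
So h(u) = 2u^2 + 4u - 2.
Then h(7) = 124.

124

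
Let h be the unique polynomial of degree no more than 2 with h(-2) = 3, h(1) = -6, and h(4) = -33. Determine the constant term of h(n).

-1

Write h(n) = an^2 + bn + c. Substituting each data point gives a linear system:
  4a - 2b + c = 3
  a + b + c = -6
  16a + 4b + c = -33
Solving the system yields a = -1, b = -4, c = -1.
So h(n) = -n² - 4n - 1.
The constant term is -1.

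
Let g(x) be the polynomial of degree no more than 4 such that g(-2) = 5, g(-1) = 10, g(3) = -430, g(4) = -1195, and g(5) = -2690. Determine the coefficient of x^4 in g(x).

-3

Write g(x) = ax^4 + bx^3 + cx^2 + dx + e. Substituting each data point gives a linear system:
  16a - 8b + 4c - 2d + e = 5
  a - b + c - d + e = 10
  81a + 27b + 9c + 3d + e = -430
  256a + 64b + 16c + 4d + e = -1195
  625a + 125b + 25c + 5d + e = -2690
Solving the system yields a = -3, b = -6, c = -2, d = -4, e = 5.
So g(x) = -3x^4 - 6x^3 - 2x^2 - 4x + 5.
The leading coefficient is -3.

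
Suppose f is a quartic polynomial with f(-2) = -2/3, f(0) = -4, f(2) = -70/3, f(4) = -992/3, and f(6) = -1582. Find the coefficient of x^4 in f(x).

Write f(x) = ax^4 + bx^3 + cx^2 + dx + e. Substituting each data point gives a linear system:
  16a - 8b + 4c - 2d + e = -2/3
  e = -4
  16a + 8b + 4c + 2d + e = -70/3
  256a + 64b + 16c + 4d + e = -992/3
  1296a + 216b + 36c + 6d + e = -1582
Solving the system yields a = -1, b = -5/3, c = 2, d = 1, e = -4.
So f(x) = -x⁴ - (5/3)x³ + 2x² + x - 4.
The leading coefficient is -1.

-1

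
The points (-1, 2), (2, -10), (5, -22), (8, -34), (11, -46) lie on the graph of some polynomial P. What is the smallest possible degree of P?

1

Forward differences of the values at t = -1, 2, 5, 8, 11:
  P  : 2  -10  -22  -34  -46
  Δ  : -12  -12  -12  -12
  Δ^2: 0  0  0
  Δ^3: 0  0
  Δ^4: 0
The first differences are constant (-12) and nonzero, while all higher differences vanish, so the minimal degree is 1.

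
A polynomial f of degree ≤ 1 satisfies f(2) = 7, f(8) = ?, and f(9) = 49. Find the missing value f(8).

The 2 known points determine the degree-1 polynomial uniquely.
Write f(u) = au + b. Substituting each data point gives a linear system:
  2a + b = 7
  9a + b = 49
Solving the system yields a = 6, b = -5.
So f(u) = 6u - 5.
Then f(8) = 43.

43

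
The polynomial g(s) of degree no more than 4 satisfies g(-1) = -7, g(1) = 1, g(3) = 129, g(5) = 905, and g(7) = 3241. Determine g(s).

g(s) = s^4 + 3s^3 - 4s^2 + s

Write g(s) = as^4 + bs^3 + cs^2 + ds + e. Substituting each data point gives a linear system:
  a - b + c - d + e = -7
  a + b + c + d + e = 1
  81a + 27b + 9c + 3d + e = 129
  625a + 125b + 25c + 5d + e = 905
  2401a + 343b + 49c + 7d + e = 3241
Solving the system yields a = 1, b = 3, c = -4, d = 1, e = 0.
So g(s) = s^4 + 3s^3 - 4s^2 + s.
Check: g(7) = 3241. ✓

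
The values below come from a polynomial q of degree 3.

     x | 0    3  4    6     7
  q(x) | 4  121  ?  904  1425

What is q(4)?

276

The 4 known points determine the degree-3 polynomial uniquely.
Write q(x) = ax^3 + bx^2 + cx + d. Substituting each data point gives a linear system:
  d = 4
  27a + 9b + 3c + d = 121
  216a + 36b + 6c + d = 904
  343a + 49b + 7c + d = 1425
Solving the system yields a = 4, b = 1, c = 0, d = 4.
So q(x) = 4x^3 + x^2 + 4.
Then q(4) = 276.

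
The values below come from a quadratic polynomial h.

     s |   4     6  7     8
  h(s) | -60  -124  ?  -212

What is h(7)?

The 3 known points determine the degree-2 polynomial uniquely.
Write h(s) = as^2 + bs + c. Substituting each data point gives a linear system:
  16a + 4b + c = -60
  36a + 6b + c = -124
  64a + 8b + c = -212
Solving the system yields a = -3, b = -2, c = -4.
So h(s) = -3s^2 - 2s - 4.
Then h(7) = -165.

-165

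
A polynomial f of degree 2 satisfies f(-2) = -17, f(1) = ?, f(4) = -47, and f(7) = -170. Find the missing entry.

The 3 known points determine the degree-2 polynomial uniquely.
Write f(u) = au^2 + bu + c. Substituting each data point gives a linear system:
  4a - 2b + c = -17
  16a + 4b + c = -47
  49a + 7b + c = -170
Solving the system yields a = -4, b = 3, c = 5.
So f(u) = -4u^2 + 3u + 5.
Then f(1) = 4.

4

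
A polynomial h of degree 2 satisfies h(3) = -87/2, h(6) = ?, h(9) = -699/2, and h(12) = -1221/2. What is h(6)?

-321/2

On equispaced nodes a degree-2 polynomial has vanishing third forward difference, so
  - h(3) + 3·h(6) - 3·h(9) + h(12) = 0.
Substituting the known values and solving for h(6):
  3·h(6) = -963/2
  h(6) = -321/2.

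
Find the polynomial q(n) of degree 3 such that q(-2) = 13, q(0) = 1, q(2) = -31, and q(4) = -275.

q(n) = -4n^3 - (5/2)n^2 + 5n + 1

Write q(n) = an^3 + bn^2 + cn + d. Substituting each data point gives a linear system:
  -8a + 4b - 2c + d = 13
  d = 1
  8a + 4b + 2c + d = -31
  64a + 16b + 4c + d = -275
Solving the system yields a = -4, b = -5/2, c = 5, d = 1.
So q(n) = -4n^3 - (5/2)n^2 + 5n + 1.
Check: q(-2) = 13. ✓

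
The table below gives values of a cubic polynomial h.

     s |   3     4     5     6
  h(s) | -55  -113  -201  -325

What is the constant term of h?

-1

Write h(s) = as^3 + bs^2 + cs + d. Substituting each data point gives a linear system:
  27a + 9b + 3c + d = -55
  64a + 16b + 4c + d = -113
  125a + 25b + 5c + d = -201
  216a + 36b + 6c + d = -325
Solving the system yields a = -1, b = -3, c = 0, d = -1.
So h(s) = -s³ - 3s² - 1.
The constant term is -1.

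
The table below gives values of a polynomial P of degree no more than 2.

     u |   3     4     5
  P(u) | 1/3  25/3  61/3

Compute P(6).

Using the Lagrange interpolation formula with nodes 3, 4, 5:
  L_0(u) = (u - 4)(u - 5) / 2
  L_1(u) = (u - 3)(u - 5) / -1
  L_2(u) = (u - 3)(u - 4) / 2
Then P(u) = 1/3·L_0(u) + 25/3·L_1(u) + 61/3·L_2(u).
Expanding and collecting terms gives P(u) = 2u^2 - 6u + 1/3.
Evaluating at u = 6: P(6) = 109/3.

109/3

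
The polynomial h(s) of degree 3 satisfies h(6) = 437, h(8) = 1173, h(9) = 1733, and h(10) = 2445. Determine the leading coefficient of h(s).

3

Write h(s) = as^3 + bs^2 + cs + d. Substituting each data point gives a linear system:
  216a + 36b + 6c + d = 437
  512a + 64b + 8c + d = 1173
  729a + 81b + 9c + d = 1733
  1000a + 100b + 10c + d = 2445
Solving the system yields a = 3, b = -5, c = -6, d = 5.
So h(s) = 3s³ - 5s² - 6s + 5.
The leading coefficient is 3.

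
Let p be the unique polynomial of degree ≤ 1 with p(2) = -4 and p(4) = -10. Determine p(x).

Using the Lagrange interpolation formula with nodes 2, 4:
  L_0(x) = (x - 4) / -2
  L_1(x) = (x - 2) / 2
Then p(x) = -4·L_0(x) - 10·L_1(x).
Expanding and collecting terms gives p(x) = -3x + 2.
Check: p(4) = -10. ✓

p(x) = -3x + 2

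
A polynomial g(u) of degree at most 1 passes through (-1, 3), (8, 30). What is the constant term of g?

6

Write g(u) = au + b. Substituting each data point gives a linear system:
  -a + b = 3
  8a + b = 30
Solving the system yields a = 3, b = 6.
So g(u) = 3u + 6.
The constant term is 6.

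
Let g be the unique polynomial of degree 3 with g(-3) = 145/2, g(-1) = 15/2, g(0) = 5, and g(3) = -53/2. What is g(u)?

Using the Lagrange interpolation formula with nodes -3, -1, 0, 3:
  L_0(u) = (u + 1)u(u - 3) / -36
  L_1(u) = (u + 3)u(u - 3) / 8
  L_2(u) = (u + 3)(u + 1)(u - 3) / -9
  L_3(u) = (u + 3)(u + 1)u / 72
Then g(u) = 145/2·L_0(u) + 15/2·L_1(u) + 5·L_2(u) - 53/2·L_3(u).
Expanding and collecting terms gives g(u) = -2u^3 + 2u^2 + (3/2)u + 5.
Check: g(-1) = 15/2. ✓

g(u) = -2u^3 + 2u^2 + (3/2)u + 5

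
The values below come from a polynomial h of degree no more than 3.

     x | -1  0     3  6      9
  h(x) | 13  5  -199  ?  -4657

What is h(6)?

-1429

The 4 known points determine the degree-3 polynomial uniquely.
Write h(x) = ax^3 + bx^2 + cx + d. Substituting each data point gives a linear system:
  -a + b - c + d = 13
  d = 5
  27a + 9b + 3c + d = -199
  729a + 81b + 9c + d = -4657
Solving the system yields a = -6, b = -3, c = -5, d = 5.
So h(x) = -6x^3 - 3x^2 - 5x + 5.
Then h(6) = -1429.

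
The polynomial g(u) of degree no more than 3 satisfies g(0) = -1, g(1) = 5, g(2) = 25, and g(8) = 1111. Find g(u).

Using the Lagrange interpolation formula with nodes 0, 1, 2, 8:
  L_0(u) = (u - 1)(u - 2)(u - 8) / -16
  L_1(u) = u(u - 2)(u - 8) / 7
  L_2(u) = u(u - 1)(u - 8) / -12
  L_3(u) = u(u - 1)(u - 2) / 336
Then g(u) = -1·L_0(u) + 5·L_1(u) + 25·L_2(u) + 1111·L_3(u).
Expanding and collecting terms gives g(u) = 2u^3 + u^2 + 3u - 1.
Check: g(2) = 25. ✓

g(u) = 2u^3 + u^2 + 3u - 1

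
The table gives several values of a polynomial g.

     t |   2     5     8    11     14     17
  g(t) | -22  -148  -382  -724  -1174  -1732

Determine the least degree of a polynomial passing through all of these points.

2

Forward differences of the values at t = 2, 5, 8, 11, 14, 17:
  g  : -22  -148  -382  -724  -1174  -1732
  Δ  : -126  -234  -342  -450  -558
  Δ^2: -108  -108  -108  -108
  Δ^3: 0  0  0
  Δ^4: 0  0
  Δ^5: 0
The second differences are constant (-108) and nonzero, while all higher differences vanish, so the minimal degree is 2.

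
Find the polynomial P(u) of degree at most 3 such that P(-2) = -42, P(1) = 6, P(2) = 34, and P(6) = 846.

Write P(u) = au^3 + bu^2 + cu + d. Substituting each data point gives a linear system:
  -8a + 4b - 2c + d = -42
  a + b + c + d = 6
  8a + 4b + 2c + d = 34
  216a + 36b + 6c + d = 846
Solving the system yields a = 4, b = -1, c = 3, d = 0.
So P(u) = 4u³ - u² + 3u.
Check: P(6) = 846. ✓

P(u) = 4u^3 - u^2 + 3u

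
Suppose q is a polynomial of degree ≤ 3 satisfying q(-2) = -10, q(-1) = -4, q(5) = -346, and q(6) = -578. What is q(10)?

Using the Lagrange interpolation formula with nodes -2, -1, 5, 6:
  L_0(x) = (x + 1)(x - 5)(x - 6) / -56
  L_1(x) = (x + 2)(x - 5)(x - 6) / 42
  L_2(x) = (x + 2)(x + 1)(x - 6) / -42
  L_3(x) = (x + 2)(x + 1)(x - 5) / 56
Then q(x) = -10·L_0(x) - 4·L_1(x) - 346·L_2(x) - 578·L_3(x).
Expanding and collecting terms gives q(x) = -2x^3 - 5x^2 + 5x + 4.
Evaluating at x = 10: q(10) = -2446.

-2446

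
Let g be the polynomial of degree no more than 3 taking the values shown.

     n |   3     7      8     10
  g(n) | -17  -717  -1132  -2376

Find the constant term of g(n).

4

Write g(n) = an^3 + bn^2 + cn + d. Substituting each data point gives a linear system:
  27a + 9b + 3c + d = -17
  343a + 49b + 7c + d = -717
  512a + 64b + 8c + d = -1132
  1000a + 100b + 10c + d = -2376
Solving the system yields a = -3, b = 6, c = 2, d = 4.
So g(n) = -3n³ + 6n² + 2n + 4.
The constant term is 4.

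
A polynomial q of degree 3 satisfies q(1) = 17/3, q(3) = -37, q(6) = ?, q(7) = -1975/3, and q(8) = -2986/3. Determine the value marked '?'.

The 4 known points determine the degree-3 polynomial uniquely.
Write q(n) = an^3 + bn^2 + cn + d. Substituting each data point gives a linear system:
  a + b + c + d = 17/3
  27a + 9b + 3c + d = -37
  343a + 49b + 7c + d = -1975/3
  512a + 64b + 8c + d = -2986/3
Solving the system yields a = -2, b = -1/3, c = 6, d = 2.
So q(n) = -2n^3 - (1/3)n^2 + 6n + 2.
Then q(6) = -406.

-406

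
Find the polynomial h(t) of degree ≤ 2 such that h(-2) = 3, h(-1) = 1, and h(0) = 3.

Using the Lagrange interpolation formula with nodes -2, -1, 0:
  L_0(t) = (t + 1)t / 2
  L_1(t) = (t + 2)t / -1
  L_2(t) = (t + 2)(t + 1) / 2
Then h(t) = 3·L_0(t) + 1·L_1(t) + 3·L_2(t).
Expanding and collecting terms gives h(t) = 2t^2 + 4t + 3.
Check: h(0) = 3. ✓

h(t) = 2t^2 + 4t + 3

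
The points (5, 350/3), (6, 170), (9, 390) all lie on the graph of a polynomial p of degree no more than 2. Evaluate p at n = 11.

1760/3

Write p(n) = an^2 + bn + c. Substituting each data point gives a linear system:
  25a + 5b + c = 350/3
  36a + 6b + c = 170
  81a + 9b + c = 390
Solving the system yields a = 5, b = -5/3, c = 0.
So p(n) = 5n^2 - (5/3)n.
Then p(11) = 1760/3.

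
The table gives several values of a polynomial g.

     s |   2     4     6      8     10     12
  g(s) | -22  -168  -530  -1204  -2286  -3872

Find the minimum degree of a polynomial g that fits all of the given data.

3

Forward differences of the values at s = 2, 4, 6, 8, 10, 12:
  g  : -22  -168  -530  -1204  -2286  -3872
  Δ  : -146  -362  -674  -1082  -1586
  Δ^2: -216  -312  -408  -504
  Δ^3: -96  -96  -96
  Δ^4: 0  0
  Δ^5: 0
The third differences are constant (-96) and nonzero, while all higher differences vanish, so the minimal degree is 3.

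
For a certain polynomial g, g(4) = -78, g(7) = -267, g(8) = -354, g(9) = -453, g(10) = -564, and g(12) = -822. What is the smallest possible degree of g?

Divided differences on the nodes 4, 7, 8, 9, 10, 12:
  order 0: -78  -267  -354  -453  -564  -822
  order 1: -63  -87  -99  -111  -129
  order 2: -6  -6  -6  -6
  order 3: 0  0  0
  order 4: 0  0
  order 5: 0
The order-2 divided differences are all -6 (nonzero) and every higher order vanishes, so the data lies on a polynomial of degree exactly 2.

2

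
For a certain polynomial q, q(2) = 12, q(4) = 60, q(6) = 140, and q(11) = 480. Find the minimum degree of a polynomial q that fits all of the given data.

2

Divided differences on the nodes 2, 4, 6, 11:
  order 0: 12  60  140  480
  order 1: 24  40  68
  order 2: 4  4
  order 3: 0
The order-2 divided differences are all 4 (nonzero) and every higher order vanishes, so the data lies on a polynomial of degree exactly 2.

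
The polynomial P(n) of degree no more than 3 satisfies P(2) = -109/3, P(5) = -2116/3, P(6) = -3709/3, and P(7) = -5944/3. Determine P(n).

Write P(n) = an^3 + bn^2 + cn + d. Substituting each data point gives a linear system:
  8a + 4b + 2c + d = -109/3
  125a + 25b + 5c + d = -2116/3
  216a + 36b + 6c + d = -3709/3
  343a + 49b + 7c + d = -5944/3
Solving the system yields a = -6, b = 1, c = 4, d = -1/3.
So P(n) = -6n^3 + n^2 + 4n - 1/3.
Check: P(5) = -2116/3. ✓

P(n) = -6n^3 + n^2 + 4n - 1/3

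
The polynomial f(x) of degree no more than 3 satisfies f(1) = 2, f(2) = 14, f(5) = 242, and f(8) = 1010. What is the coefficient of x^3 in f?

Write f(x) = ax^3 + bx^2 + cx + d. Substituting each data point gives a linear system:
  a + b + c + d = 2
  8a + 4b + 2c + d = 14
  125a + 25b + 5c + d = 242
  512a + 64b + 8c + d = 1010
Solving the system yields a = 2, b = 0, c = -2, d = 2.
So f(x) = 2x³ - 2x + 2.
The leading coefficient is 2.

2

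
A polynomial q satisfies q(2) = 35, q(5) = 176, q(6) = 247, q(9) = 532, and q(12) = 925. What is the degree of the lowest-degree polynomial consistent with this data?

2

Divided differences on the nodes 2, 5, 6, 9, 12:
  order 0: 35  176  247  532  925
  order 1: 47  71  95  131
  order 2: 6  6  6
  order 3: 0  0
  order 4: 0
The order-2 divided differences are all 6 (nonzero) and every higher order vanishes, so the data lies on a polynomial of degree exactly 2.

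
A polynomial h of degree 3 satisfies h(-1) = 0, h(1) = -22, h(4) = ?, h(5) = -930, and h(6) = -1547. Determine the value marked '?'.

The 4 known points determine the degree-3 polynomial uniquely.
Write h(u) = au^3 + bu^2 + cu + d. Substituting each data point gives a linear system:
  -a + b - c + d = 0
  a + b + c + d = -22
  125a + 25b + 5c + d = -930
  216a + 36b + 6c + d = -1547
Solving the system yields a = -6, b = -6, c = -5, d = -5.
So h(u) = -6u^3 - 6u^2 - 5u - 5.
Then h(4) = -505.

-505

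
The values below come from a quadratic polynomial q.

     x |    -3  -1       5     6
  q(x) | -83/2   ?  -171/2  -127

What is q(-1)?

The 3 known points determine the degree-2 polynomial uniquely.
Write q(x) = ax^2 + bx + c. Substituting each data point gives a linear system:
  9a - 3b + c = -83/2
  25a + 5b + c = -171/2
  36a + 6b + c = -127
Solving the system yields a = -4, b = 5/2, c = 2.
So q(x) = -4x² + (5/2)x + 2.
Then q(-1) = -9/2.

-9/2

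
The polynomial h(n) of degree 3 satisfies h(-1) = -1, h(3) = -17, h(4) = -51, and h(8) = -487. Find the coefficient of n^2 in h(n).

Write h(n) = an^3 + bn^2 + cn + d. Substituting each data point gives a linear system:
  -a + b - c + d = -1
  27a + 9b + 3c + d = -17
  64a + 16b + 4c + d = -51
  512a + 64b + 8c + d = -487
Solving the system yields a = -1, b = 0, c = 3, d = 1.
So h(n) = -n³ + 3n + 1.
The coefficient of n^2 is 0.

0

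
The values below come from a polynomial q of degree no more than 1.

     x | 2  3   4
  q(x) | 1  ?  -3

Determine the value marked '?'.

-1

The 2 known points determine the degree-1 polynomial uniquely.
Write q(x) = ax + b. Substituting each data point gives a linear system:
  2a + b = 1
  4a + b = -3
Solving the system yields a = -2, b = 5.
So q(x) = -2x + 5.
Then q(3) = -1.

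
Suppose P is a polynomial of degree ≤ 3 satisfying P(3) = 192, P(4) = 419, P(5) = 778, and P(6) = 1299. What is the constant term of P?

Write P(n) = an^3 + bn^2 + cn + d. Substituting each data point gives a linear system:
  27a + 9b + 3c + d = 192
  64a + 16b + 4c + d = 419
  125a + 25b + 5c + d = 778
  216a + 36b + 6c + d = 1299
Solving the system yields a = 5, b = 6, c = 0, d = 3.
So P(n) = 5n^3 + 6n^2 + 3.
The constant term is 3.

3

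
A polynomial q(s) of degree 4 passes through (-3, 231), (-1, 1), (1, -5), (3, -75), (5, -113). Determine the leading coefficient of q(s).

1

Write q(s) = as^4 + bs^3 + cs^2 + ds + e. Substituting each data point gives a linear system:
  81a - 27b + 9c - 3d + e = 231
  a - b + c - d + e = 1
  a + b + c + d + e = -5
  81a + 27b + 9c + 3d + e = -75
  625a + 125b + 25c + 5d + e = -113
Solving the system yields a = 1, b = -6, c = 0, d = 3, e = -3.
So q(s) = s^4 - 6s^3 + 3s - 3.
The leading coefficient is 1.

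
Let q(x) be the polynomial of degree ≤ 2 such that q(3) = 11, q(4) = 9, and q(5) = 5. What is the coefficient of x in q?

Write q(x) = ax^2 + bx + c. Substituting each data point gives a linear system:
  9a + 3b + c = 11
  16a + 4b + c = 9
  25a + 5b + c = 5
Solving the system yields a = -1, b = 5, c = 5.
So q(x) = -x² + 5x + 5.
The coefficient of x is 5.

5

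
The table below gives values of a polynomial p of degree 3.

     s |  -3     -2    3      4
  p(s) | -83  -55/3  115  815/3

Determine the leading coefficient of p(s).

Write p(s) = as^3 + bs^2 + cs + d. Substituting each data point gives a linear system:
  -27a + 9b - 3c + d = -83
  -8a + 4b - 2c + d = -55/3
  27a + 9b + 3c + d = 115
  64a + 16b + 4c + d = 815/3
Solving the system yields a = 4, b = 5/3, c = -3, d = 1.
So p(s) = 4s^3 + (5/3)s^2 - 3s + 1.
The leading coefficient is 4.

4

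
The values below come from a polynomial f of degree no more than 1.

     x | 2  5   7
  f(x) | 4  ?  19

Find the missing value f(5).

13

The 2 known points determine the degree-1 polynomial uniquely.
Write f(x) = ax + b. Substituting each data point gives a linear system:
  2a + b = 4
  7a + b = 19
Solving the system yields a = 3, b = -2.
So f(x) = 3x - 2.
Then f(5) = 13.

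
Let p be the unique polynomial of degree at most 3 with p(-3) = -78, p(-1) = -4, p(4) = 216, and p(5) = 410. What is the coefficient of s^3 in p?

Write p(s) = as^3 + bs^2 + cs + d. Substituting each data point gives a linear system:
  -27a + 9b - 3c + d = -78
  -a + b - c + d = -4
  64a + 16b + 4c + d = 216
  125a + 25b + 5c + d = 410
Solving the system yields a = 3, b = 1, c = 2, d = 0.
So p(s) = 3s³ + s² + 2s.
The leading coefficient is 3.

3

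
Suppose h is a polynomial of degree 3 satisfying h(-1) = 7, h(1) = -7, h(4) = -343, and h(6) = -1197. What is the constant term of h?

Write h(x) = ax^3 + bx^2 + cx + d. Substituting each data point gives a linear system:
  -a + b - c + d = 7
  a + b + c + d = -7
  64a + 16b + 4c + d = -343
  216a + 36b + 6c + d = -1197
Solving the system yields a = -6, b = 3, c = -1, d = -3.
So h(x) = -6x^3 + 3x^2 - x - 3.
The constant term is -3.

-3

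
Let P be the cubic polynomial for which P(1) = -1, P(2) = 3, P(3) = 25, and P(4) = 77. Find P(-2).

-25

Forward differences of the values at n = 1, 2, 3, 4:
  P  : -1  3  25  77
  Δ  : 4  22  52
  Δ^2: 18  30
  Δ^3: 12
The third differences are constant, confirming degree 3.
Interpolating (Newton forward form) and evaluating at n = -2 gives P(-2) = -25.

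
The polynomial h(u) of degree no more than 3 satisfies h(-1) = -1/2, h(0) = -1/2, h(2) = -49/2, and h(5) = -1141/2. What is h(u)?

h(u) = -5u^3 + u^2 + 6u - 1/2

Write h(u) = au^3 + bu^2 + cu + d. Substituting each data point gives a linear system:
  -a + b - c + d = -1/2
  d = -1/2
  8a + 4b + 2c + d = -49/2
  125a + 25b + 5c + d = -1141/2
Solving the system yields a = -5, b = 1, c = 6, d = -1/2.
So h(u) = -5u^3 + u^2 + 6u - 1/2.
Check: h(-1) = -1/2. ✓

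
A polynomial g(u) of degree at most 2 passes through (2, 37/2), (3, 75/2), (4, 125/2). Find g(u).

g(u) = 3u^2 + 4u - 3/2

Write g(u) = au^2 + bu + c. Substituting each data point gives a linear system:
  4a + 2b + c = 37/2
  9a + 3b + c = 75/2
  16a + 4b + c = 125/2
Solving the system yields a = 3, b = 4, c = -3/2.
So g(u) = 3u^2 + 4u - 3/2.
Check: g(3) = 75/2. ✓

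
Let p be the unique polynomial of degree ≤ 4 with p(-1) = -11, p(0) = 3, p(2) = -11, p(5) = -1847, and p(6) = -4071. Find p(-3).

-471

Using the Lagrange interpolation formula with nodes -1, 0, 2, 5, 6:
  L_0(u) = u(u - 2)(u - 5)(u - 6) / 126
  L_1(u) = (u + 1)(u - 2)(u - 5)(u - 6) / -60
  L_2(u) = (u + 1)u(u - 5)(u - 6) / 72
  L_3(u) = (u + 1)u(u - 2)(u - 6) / -90
  L_4(u) = (u + 1)u(u - 2)(u - 5) / 168
Then p(u) = -11·L_0(u) + 3·L_1(u) - 11·L_2(u) - 1847·L_3(u) - 4071·L_4(u).
Expanding and collecting terms gives p(u) = -4u^4 + 5u^3 + 5u + 3.
Evaluating at u = -3: p(-3) = -471.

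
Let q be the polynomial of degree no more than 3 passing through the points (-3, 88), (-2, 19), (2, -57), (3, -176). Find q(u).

Write q(u) = au^3 + bu^2 + cu + d. Substituting each data point gives a linear system:
  -27a + 9b - 3c + d = 88
  -8a + 4b - 2c + d = 19
  8a + 4b + 2c + d = -57
  27a + 9b + 3c + d = -176
Solving the system yields a = -5, b = -5, c = 1, d = 1.
So q(u) = -5u³ - 5u² + u + 1.
Check: q(3) = -176. ✓

q(u) = -5u^3 - 5u^2 + u + 1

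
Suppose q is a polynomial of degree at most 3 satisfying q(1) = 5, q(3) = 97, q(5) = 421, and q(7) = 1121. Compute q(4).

221

Using the Lagrange interpolation formula with nodes 1, 3, 5, 7:
  L_0(s) = (s - 3)(s - 5)(s - 7) / -48
  L_1(s) = (s - 1)(s - 5)(s - 7) / 16
  L_2(s) = (s - 1)(s - 3)(s - 7) / -16
  L_3(s) = (s - 1)(s - 3)(s - 5) / 48
Then q(s) = 5·L_0(s) + 97·L_1(s) + 421·L_2(s) + 1121·L_3(s).
Expanding and collecting terms gives q(s) = 3s³ + 2s² - s + 1.
Evaluating at s = 4: q(4) = 221.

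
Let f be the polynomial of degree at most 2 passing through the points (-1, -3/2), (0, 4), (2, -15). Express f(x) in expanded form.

f(x) = -5x^2 + (1/2)x + 4

Write f(x) = ax^2 + bx + c. Substituting each data point gives a linear system:
  a - b + c = -3/2
  c = 4
  4a + 2b + c = -15
Solving the system yields a = -5, b = 1/2, c = 4.
So f(x) = -5x^2 + (1/2)x + 4.
Check: f(-1) = -3/2. ✓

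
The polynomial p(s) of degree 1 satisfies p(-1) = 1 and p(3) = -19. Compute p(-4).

16

Write p(s) = as + b. Substituting each data point gives a linear system:
  -a + b = 1
  3a + b = -19
Solving the system yields a = -5, b = -4.
So p(s) = -5s - 4.
Then p(-4) = 16.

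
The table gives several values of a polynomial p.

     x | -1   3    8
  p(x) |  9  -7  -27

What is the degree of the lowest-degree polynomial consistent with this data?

1

Divided differences on the nodes -1, 3, 8:
  order 0: 9  -7  -27
  order 1: -4  -4
  order 2: 0
The order-1 divided differences are all -4 (nonzero) and every higher order vanishes, so the data lies on a polynomial of degree exactly 1.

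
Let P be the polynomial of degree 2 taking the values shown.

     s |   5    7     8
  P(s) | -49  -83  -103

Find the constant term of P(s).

1

Write P(s) = as^2 + bs + c. Substituting each data point gives a linear system:
  25a + 5b + c = -49
  49a + 7b + c = -83
  64a + 8b + c = -103
Solving the system yields a = -1, b = -5, c = 1.
So P(s) = -s^2 - 5s + 1.
The constant term is 1.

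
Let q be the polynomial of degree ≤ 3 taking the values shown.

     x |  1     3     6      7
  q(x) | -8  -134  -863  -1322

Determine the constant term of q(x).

1

Write q(x) = ax^3 + bx^2 + cx + d. Substituting each data point gives a linear system:
  a + b + c + d = -8
  27a + 9b + 3c + d = -134
  216a + 36b + 6c + d = -863
  343a + 49b + 7c + d = -1322
Solving the system yields a = -3, b = -6, c = 0, d = 1.
So q(x) = -3x³ - 6x² + 1.
The constant term is 1.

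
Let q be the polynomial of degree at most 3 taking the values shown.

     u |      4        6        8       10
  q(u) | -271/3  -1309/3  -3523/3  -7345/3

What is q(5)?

-670/3

Forward differences of the values at u = 4, 6, 8, 10:
  q  : -271/3  -1309/3  -3523/3  -7345/3
  Δ  : -346  -738  -1274
  Δ^2: -392  -536
  Δ^3: -144
The third differences are constant, confirming degree 3.
Interpolating (Newton forward form) and evaluating at u = 5 gives q(5) = -670/3.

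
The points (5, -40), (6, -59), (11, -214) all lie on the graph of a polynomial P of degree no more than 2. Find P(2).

-7

Write P(s) = as^2 + bs + c. Substituting each data point gives a linear system:
  25a + 5b + c = -40
  36a + 6b + c = -59
  121a + 11b + c = -214
Solving the system yields a = -2, b = 3, c = -5.
So P(s) = -2s^2 + 3s - 5.
Then P(2) = -7.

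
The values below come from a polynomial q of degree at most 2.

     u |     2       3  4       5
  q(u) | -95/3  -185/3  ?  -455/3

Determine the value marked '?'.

-305/3

On equispaced nodes a degree-2 polynomial has vanishing third forward difference, so
  - q(2) + 3·q(3) - 3·q(4) + q(5) = 0.
Substituting the known values and solving for q(4):
  -3·q(4) = 305
  q(4) = -305/3.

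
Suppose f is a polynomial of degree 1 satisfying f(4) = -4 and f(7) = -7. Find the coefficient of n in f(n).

-1

Write f(n) = an + b. Substituting each data point gives a linear system:
  4a + b = -4
  7a + b = -7
Solving the system yields a = -1, b = 0.
So f(n) = -n.
The leading coefficient is -1.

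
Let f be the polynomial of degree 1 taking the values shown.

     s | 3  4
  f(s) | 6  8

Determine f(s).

Using the Lagrange interpolation formula with nodes 3, 4:
  L_0(s) = (s - 4) / -1
  L_1(s) = (s - 3) / 1
Then f(s) = 6·L_0(s) + 8·L_1(s).
Expanding and collecting terms gives f(s) = 2s.
Check: f(3) = 6. ✓

f(s) = 2s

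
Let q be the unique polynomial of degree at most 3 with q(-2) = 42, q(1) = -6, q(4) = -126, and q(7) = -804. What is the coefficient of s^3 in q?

-3

Write q(s) = as^3 + bs^2 + cs + d. Substituting each data point gives a linear system:
  -8a + 4b - 2c + d = 42
  a + b + c + d = -6
  64a + 16b + 4c + d = -126
  343a + 49b + 7c + d = -804
Solving the system yields a = -3, b = 5, c = -2, d = -6.
So q(s) = -3s^3 + 5s^2 - 2s - 6.
The leading coefficient is -3.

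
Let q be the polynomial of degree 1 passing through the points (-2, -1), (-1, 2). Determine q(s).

Write q(s) = as + b. Substituting each data point gives a linear system:
  -2a + b = -1
  -a + b = 2
Solving the system yields a = 3, b = 5.
So q(s) = 3s + 5.
Check: q(-2) = -1. ✓

q(s) = 3s + 5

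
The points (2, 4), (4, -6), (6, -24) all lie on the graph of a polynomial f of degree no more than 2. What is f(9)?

-66

Write f(t) = at^2 + bt + c. Substituting each data point gives a linear system:
  4a + 2b + c = 4
  16a + 4b + c = -6
  36a + 6b + c = -24
Solving the system yields a = -1, b = 1, c = 6.
So f(t) = -t^2 + t + 6.
Then f(9) = -66.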